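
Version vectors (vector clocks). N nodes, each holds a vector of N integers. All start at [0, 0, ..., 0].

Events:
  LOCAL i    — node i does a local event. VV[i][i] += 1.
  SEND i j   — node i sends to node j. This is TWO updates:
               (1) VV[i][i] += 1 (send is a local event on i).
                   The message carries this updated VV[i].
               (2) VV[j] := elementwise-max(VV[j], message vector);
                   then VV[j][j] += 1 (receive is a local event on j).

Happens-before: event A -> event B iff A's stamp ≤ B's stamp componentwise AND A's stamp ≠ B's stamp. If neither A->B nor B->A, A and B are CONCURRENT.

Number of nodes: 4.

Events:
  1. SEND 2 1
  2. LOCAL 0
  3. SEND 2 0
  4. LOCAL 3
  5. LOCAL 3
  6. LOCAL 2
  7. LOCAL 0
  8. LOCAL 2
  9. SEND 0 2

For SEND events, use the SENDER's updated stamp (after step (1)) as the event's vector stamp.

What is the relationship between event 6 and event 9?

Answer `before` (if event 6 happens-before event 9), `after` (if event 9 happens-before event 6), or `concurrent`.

Initial: VV[0]=[0, 0, 0, 0]
Initial: VV[1]=[0, 0, 0, 0]
Initial: VV[2]=[0, 0, 0, 0]
Initial: VV[3]=[0, 0, 0, 0]
Event 1: SEND 2->1: VV[2][2]++ -> VV[2]=[0, 0, 1, 0], msg_vec=[0, 0, 1, 0]; VV[1]=max(VV[1],msg_vec) then VV[1][1]++ -> VV[1]=[0, 1, 1, 0]
Event 2: LOCAL 0: VV[0][0]++ -> VV[0]=[1, 0, 0, 0]
Event 3: SEND 2->0: VV[2][2]++ -> VV[2]=[0, 0, 2, 0], msg_vec=[0, 0, 2, 0]; VV[0]=max(VV[0],msg_vec) then VV[0][0]++ -> VV[0]=[2, 0, 2, 0]
Event 4: LOCAL 3: VV[3][3]++ -> VV[3]=[0, 0, 0, 1]
Event 5: LOCAL 3: VV[3][3]++ -> VV[3]=[0, 0, 0, 2]
Event 6: LOCAL 2: VV[2][2]++ -> VV[2]=[0, 0, 3, 0]
Event 7: LOCAL 0: VV[0][0]++ -> VV[0]=[3, 0, 2, 0]
Event 8: LOCAL 2: VV[2][2]++ -> VV[2]=[0, 0, 4, 0]
Event 9: SEND 0->2: VV[0][0]++ -> VV[0]=[4, 0, 2, 0], msg_vec=[4, 0, 2, 0]; VV[2]=max(VV[2],msg_vec) then VV[2][2]++ -> VV[2]=[4, 0, 5, 0]
Event 6 stamp: [0, 0, 3, 0]
Event 9 stamp: [4, 0, 2, 0]
[0, 0, 3, 0] <= [4, 0, 2, 0]? False
[4, 0, 2, 0] <= [0, 0, 3, 0]? False
Relation: concurrent

Answer: concurrent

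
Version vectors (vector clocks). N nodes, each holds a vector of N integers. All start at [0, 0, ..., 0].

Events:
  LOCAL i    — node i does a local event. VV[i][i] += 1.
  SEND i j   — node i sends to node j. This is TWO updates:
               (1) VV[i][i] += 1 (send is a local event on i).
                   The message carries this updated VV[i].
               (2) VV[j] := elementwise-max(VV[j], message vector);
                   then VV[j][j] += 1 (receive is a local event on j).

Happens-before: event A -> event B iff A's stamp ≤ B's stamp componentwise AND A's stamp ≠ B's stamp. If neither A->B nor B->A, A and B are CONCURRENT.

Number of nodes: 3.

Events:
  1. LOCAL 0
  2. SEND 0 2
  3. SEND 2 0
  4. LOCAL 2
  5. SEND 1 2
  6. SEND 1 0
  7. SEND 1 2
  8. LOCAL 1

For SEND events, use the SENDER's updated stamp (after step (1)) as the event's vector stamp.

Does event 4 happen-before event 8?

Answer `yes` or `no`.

Answer: no

Derivation:
Initial: VV[0]=[0, 0, 0]
Initial: VV[1]=[0, 0, 0]
Initial: VV[2]=[0, 0, 0]
Event 1: LOCAL 0: VV[0][0]++ -> VV[0]=[1, 0, 0]
Event 2: SEND 0->2: VV[0][0]++ -> VV[0]=[2, 0, 0], msg_vec=[2, 0, 0]; VV[2]=max(VV[2],msg_vec) then VV[2][2]++ -> VV[2]=[2, 0, 1]
Event 3: SEND 2->0: VV[2][2]++ -> VV[2]=[2, 0, 2], msg_vec=[2, 0, 2]; VV[0]=max(VV[0],msg_vec) then VV[0][0]++ -> VV[0]=[3, 0, 2]
Event 4: LOCAL 2: VV[2][2]++ -> VV[2]=[2, 0, 3]
Event 5: SEND 1->2: VV[1][1]++ -> VV[1]=[0, 1, 0], msg_vec=[0, 1, 0]; VV[2]=max(VV[2],msg_vec) then VV[2][2]++ -> VV[2]=[2, 1, 4]
Event 6: SEND 1->0: VV[1][1]++ -> VV[1]=[0, 2, 0], msg_vec=[0, 2, 0]; VV[0]=max(VV[0],msg_vec) then VV[0][0]++ -> VV[0]=[4, 2, 2]
Event 7: SEND 1->2: VV[1][1]++ -> VV[1]=[0, 3, 0], msg_vec=[0, 3, 0]; VV[2]=max(VV[2],msg_vec) then VV[2][2]++ -> VV[2]=[2, 3, 5]
Event 8: LOCAL 1: VV[1][1]++ -> VV[1]=[0, 4, 0]
Event 4 stamp: [2, 0, 3]
Event 8 stamp: [0, 4, 0]
[2, 0, 3] <= [0, 4, 0]? False. Equal? False. Happens-before: False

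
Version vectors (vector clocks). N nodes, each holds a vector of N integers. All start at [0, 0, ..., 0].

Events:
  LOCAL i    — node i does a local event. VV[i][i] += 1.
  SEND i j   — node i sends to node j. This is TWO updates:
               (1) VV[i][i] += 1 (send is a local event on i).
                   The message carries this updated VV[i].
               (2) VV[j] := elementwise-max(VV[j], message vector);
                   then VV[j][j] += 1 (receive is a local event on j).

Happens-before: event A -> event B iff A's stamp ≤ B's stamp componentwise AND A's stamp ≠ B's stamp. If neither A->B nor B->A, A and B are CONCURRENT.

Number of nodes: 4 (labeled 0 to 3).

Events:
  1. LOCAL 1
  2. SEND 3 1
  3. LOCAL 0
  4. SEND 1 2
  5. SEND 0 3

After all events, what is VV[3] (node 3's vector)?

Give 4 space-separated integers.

Answer: 2 0 0 2

Derivation:
Initial: VV[0]=[0, 0, 0, 0]
Initial: VV[1]=[0, 0, 0, 0]
Initial: VV[2]=[0, 0, 0, 0]
Initial: VV[3]=[0, 0, 0, 0]
Event 1: LOCAL 1: VV[1][1]++ -> VV[1]=[0, 1, 0, 0]
Event 2: SEND 3->1: VV[3][3]++ -> VV[3]=[0, 0, 0, 1], msg_vec=[0, 0, 0, 1]; VV[1]=max(VV[1],msg_vec) then VV[1][1]++ -> VV[1]=[0, 2, 0, 1]
Event 3: LOCAL 0: VV[0][0]++ -> VV[0]=[1, 0, 0, 0]
Event 4: SEND 1->2: VV[1][1]++ -> VV[1]=[0, 3, 0, 1], msg_vec=[0, 3, 0, 1]; VV[2]=max(VV[2],msg_vec) then VV[2][2]++ -> VV[2]=[0, 3, 1, 1]
Event 5: SEND 0->3: VV[0][0]++ -> VV[0]=[2, 0, 0, 0], msg_vec=[2, 0, 0, 0]; VV[3]=max(VV[3],msg_vec) then VV[3][3]++ -> VV[3]=[2, 0, 0, 2]
Final vectors: VV[0]=[2, 0, 0, 0]; VV[1]=[0, 3, 0, 1]; VV[2]=[0, 3, 1, 1]; VV[3]=[2, 0, 0, 2]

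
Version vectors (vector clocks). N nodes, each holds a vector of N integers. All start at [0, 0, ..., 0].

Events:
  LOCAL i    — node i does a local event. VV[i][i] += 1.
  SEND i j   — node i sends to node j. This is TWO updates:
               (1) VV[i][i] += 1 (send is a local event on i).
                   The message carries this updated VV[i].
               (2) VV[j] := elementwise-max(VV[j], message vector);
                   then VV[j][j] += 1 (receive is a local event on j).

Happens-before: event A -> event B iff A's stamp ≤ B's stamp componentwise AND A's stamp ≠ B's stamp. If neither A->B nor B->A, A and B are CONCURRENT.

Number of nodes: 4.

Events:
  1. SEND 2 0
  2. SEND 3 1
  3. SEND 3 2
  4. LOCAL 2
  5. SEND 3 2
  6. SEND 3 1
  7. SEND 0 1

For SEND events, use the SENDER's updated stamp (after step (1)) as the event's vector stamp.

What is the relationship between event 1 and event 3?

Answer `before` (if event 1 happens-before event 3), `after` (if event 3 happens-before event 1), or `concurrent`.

Initial: VV[0]=[0, 0, 0, 0]
Initial: VV[1]=[0, 0, 0, 0]
Initial: VV[2]=[0, 0, 0, 0]
Initial: VV[3]=[0, 0, 0, 0]
Event 1: SEND 2->0: VV[2][2]++ -> VV[2]=[0, 0, 1, 0], msg_vec=[0, 0, 1, 0]; VV[0]=max(VV[0],msg_vec) then VV[0][0]++ -> VV[0]=[1, 0, 1, 0]
Event 2: SEND 3->1: VV[3][3]++ -> VV[3]=[0, 0, 0, 1], msg_vec=[0, 0, 0, 1]; VV[1]=max(VV[1],msg_vec) then VV[1][1]++ -> VV[1]=[0, 1, 0, 1]
Event 3: SEND 3->2: VV[3][3]++ -> VV[3]=[0, 0, 0, 2], msg_vec=[0, 0, 0, 2]; VV[2]=max(VV[2],msg_vec) then VV[2][2]++ -> VV[2]=[0, 0, 2, 2]
Event 4: LOCAL 2: VV[2][2]++ -> VV[2]=[0, 0, 3, 2]
Event 5: SEND 3->2: VV[3][3]++ -> VV[3]=[0, 0, 0, 3], msg_vec=[0, 0, 0, 3]; VV[2]=max(VV[2],msg_vec) then VV[2][2]++ -> VV[2]=[0, 0, 4, 3]
Event 6: SEND 3->1: VV[3][3]++ -> VV[3]=[0, 0, 0, 4], msg_vec=[0, 0, 0, 4]; VV[1]=max(VV[1],msg_vec) then VV[1][1]++ -> VV[1]=[0, 2, 0, 4]
Event 7: SEND 0->1: VV[0][0]++ -> VV[0]=[2, 0, 1, 0], msg_vec=[2, 0, 1, 0]; VV[1]=max(VV[1],msg_vec) then VV[1][1]++ -> VV[1]=[2, 3, 1, 4]
Event 1 stamp: [0, 0, 1, 0]
Event 3 stamp: [0, 0, 0, 2]
[0, 0, 1, 0] <= [0, 0, 0, 2]? False
[0, 0, 0, 2] <= [0, 0, 1, 0]? False
Relation: concurrent

Answer: concurrent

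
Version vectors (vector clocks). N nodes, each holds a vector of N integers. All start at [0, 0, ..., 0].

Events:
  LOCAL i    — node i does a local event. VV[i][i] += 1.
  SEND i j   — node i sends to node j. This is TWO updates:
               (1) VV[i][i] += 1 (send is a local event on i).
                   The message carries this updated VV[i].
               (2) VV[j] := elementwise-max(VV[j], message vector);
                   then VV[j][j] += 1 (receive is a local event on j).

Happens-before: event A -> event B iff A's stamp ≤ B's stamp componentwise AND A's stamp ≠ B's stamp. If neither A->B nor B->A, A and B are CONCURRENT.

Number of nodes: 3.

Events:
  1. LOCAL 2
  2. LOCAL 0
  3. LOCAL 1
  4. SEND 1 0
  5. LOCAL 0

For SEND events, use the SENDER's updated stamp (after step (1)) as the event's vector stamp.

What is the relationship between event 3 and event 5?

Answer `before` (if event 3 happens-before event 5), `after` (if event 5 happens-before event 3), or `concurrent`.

Answer: before

Derivation:
Initial: VV[0]=[0, 0, 0]
Initial: VV[1]=[0, 0, 0]
Initial: VV[2]=[0, 0, 0]
Event 1: LOCAL 2: VV[2][2]++ -> VV[2]=[0, 0, 1]
Event 2: LOCAL 0: VV[0][0]++ -> VV[0]=[1, 0, 0]
Event 3: LOCAL 1: VV[1][1]++ -> VV[1]=[0, 1, 0]
Event 4: SEND 1->0: VV[1][1]++ -> VV[1]=[0, 2, 0], msg_vec=[0, 2, 0]; VV[0]=max(VV[0],msg_vec) then VV[0][0]++ -> VV[0]=[2, 2, 0]
Event 5: LOCAL 0: VV[0][0]++ -> VV[0]=[3, 2, 0]
Event 3 stamp: [0, 1, 0]
Event 5 stamp: [3, 2, 0]
[0, 1, 0] <= [3, 2, 0]? True
[3, 2, 0] <= [0, 1, 0]? False
Relation: before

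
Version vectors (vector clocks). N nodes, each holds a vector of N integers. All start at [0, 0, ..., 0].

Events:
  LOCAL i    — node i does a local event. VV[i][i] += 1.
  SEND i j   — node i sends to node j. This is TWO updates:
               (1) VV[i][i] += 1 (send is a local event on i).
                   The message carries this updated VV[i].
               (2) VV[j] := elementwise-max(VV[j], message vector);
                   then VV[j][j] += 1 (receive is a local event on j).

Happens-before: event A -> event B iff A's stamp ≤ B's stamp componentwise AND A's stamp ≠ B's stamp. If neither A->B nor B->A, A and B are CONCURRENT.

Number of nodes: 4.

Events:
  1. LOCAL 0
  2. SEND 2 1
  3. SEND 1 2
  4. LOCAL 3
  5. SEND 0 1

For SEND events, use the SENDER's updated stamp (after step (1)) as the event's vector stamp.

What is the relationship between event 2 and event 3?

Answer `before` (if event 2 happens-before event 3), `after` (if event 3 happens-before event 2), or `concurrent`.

Initial: VV[0]=[0, 0, 0, 0]
Initial: VV[1]=[0, 0, 0, 0]
Initial: VV[2]=[0, 0, 0, 0]
Initial: VV[3]=[0, 0, 0, 0]
Event 1: LOCAL 0: VV[0][0]++ -> VV[0]=[1, 0, 0, 0]
Event 2: SEND 2->1: VV[2][2]++ -> VV[2]=[0, 0, 1, 0], msg_vec=[0, 0, 1, 0]; VV[1]=max(VV[1],msg_vec) then VV[1][1]++ -> VV[1]=[0, 1, 1, 0]
Event 3: SEND 1->2: VV[1][1]++ -> VV[1]=[0, 2, 1, 0], msg_vec=[0, 2, 1, 0]; VV[2]=max(VV[2],msg_vec) then VV[2][2]++ -> VV[2]=[0, 2, 2, 0]
Event 4: LOCAL 3: VV[3][3]++ -> VV[3]=[0, 0, 0, 1]
Event 5: SEND 0->1: VV[0][0]++ -> VV[0]=[2, 0, 0, 0], msg_vec=[2, 0, 0, 0]; VV[1]=max(VV[1],msg_vec) then VV[1][1]++ -> VV[1]=[2, 3, 1, 0]
Event 2 stamp: [0, 0, 1, 0]
Event 3 stamp: [0, 2, 1, 0]
[0, 0, 1, 0] <= [0, 2, 1, 0]? True
[0, 2, 1, 0] <= [0, 0, 1, 0]? False
Relation: before

Answer: before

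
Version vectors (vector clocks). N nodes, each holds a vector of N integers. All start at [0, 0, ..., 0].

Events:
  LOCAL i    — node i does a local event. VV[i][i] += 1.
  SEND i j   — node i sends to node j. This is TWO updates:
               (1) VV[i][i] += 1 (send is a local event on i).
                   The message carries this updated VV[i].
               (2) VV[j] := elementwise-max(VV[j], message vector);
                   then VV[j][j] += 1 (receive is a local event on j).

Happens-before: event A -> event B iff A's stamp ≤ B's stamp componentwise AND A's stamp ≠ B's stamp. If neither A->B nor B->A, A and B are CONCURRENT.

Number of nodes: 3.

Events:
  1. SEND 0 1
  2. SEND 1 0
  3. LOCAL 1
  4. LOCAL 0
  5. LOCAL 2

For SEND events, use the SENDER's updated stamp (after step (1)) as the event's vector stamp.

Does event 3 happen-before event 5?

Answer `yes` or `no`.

Initial: VV[0]=[0, 0, 0]
Initial: VV[1]=[0, 0, 0]
Initial: VV[2]=[0, 0, 0]
Event 1: SEND 0->1: VV[0][0]++ -> VV[0]=[1, 0, 0], msg_vec=[1, 0, 0]; VV[1]=max(VV[1],msg_vec) then VV[1][1]++ -> VV[1]=[1, 1, 0]
Event 2: SEND 1->0: VV[1][1]++ -> VV[1]=[1, 2, 0], msg_vec=[1, 2, 0]; VV[0]=max(VV[0],msg_vec) then VV[0][0]++ -> VV[0]=[2, 2, 0]
Event 3: LOCAL 1: VV[1][1]++ -> VV[1]=[1, 3, 0]
Event 4: LOCAL 0: VV[0][0]++ -> VV[0]=[3, 2, 0]
Event 5: LOCAL 2: VV[2][2]++ -> VV[2]=[0, 0, 1]
Event 3 stamp: [1, 3, 0]
Event 5 stamp: [0, 0, 1]
[1, 3, 0] <= [0, 0, 1]? False. Equal? False. Happens-before: False

Answer: no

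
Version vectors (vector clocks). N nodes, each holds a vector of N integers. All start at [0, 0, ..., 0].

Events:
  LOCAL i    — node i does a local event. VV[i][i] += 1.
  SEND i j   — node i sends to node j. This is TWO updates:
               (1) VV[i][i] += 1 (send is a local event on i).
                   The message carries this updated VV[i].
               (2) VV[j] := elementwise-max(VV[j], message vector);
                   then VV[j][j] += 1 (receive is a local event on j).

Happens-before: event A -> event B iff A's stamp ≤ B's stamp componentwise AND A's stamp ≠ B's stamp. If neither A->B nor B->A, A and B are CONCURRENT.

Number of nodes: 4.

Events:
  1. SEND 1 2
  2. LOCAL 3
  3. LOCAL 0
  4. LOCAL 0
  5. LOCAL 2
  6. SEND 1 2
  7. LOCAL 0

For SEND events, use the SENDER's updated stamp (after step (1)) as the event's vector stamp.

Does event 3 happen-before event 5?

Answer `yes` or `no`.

Initial: VV[0]=[0, 0, 0, 0]
Initial: VV[1]=[0, 0, 0, 0]
Initial: VV[2]=[0, 0, 0, 0]
Initial: VV[3]=[0, 0, 0, 0]
Event 1: SEND 1->2: VV[1][1]++ -> VV[1]=[0, 1, 0, 0], msg_vec=[0, 1, 0, 0]; VV[2]=max(VV[2],msg_vec) then VV[2][2]++ -> VV[2]=[0, 1, 1, 0]
Event 2: LOCAL 3: VV[3][3]++ -> VV[3]=[0, 0, 0, 1]
Event 3: LOCAL 0: VV[0][0]++ -> VV[0]=[1, 0, 0, 0]
Event 4: LOCAL 0: VV[0][0]++ -> VV[0]=[2, 0, 0, 0]
Event 5: LOCAL 2: VV[2][2]++ -> VV[2]=[0, 1, 2, 0]
Event 6: SEND 1->2: VV[1][1]++ -> VV[1]=[0, 2, 0, 0], msg_vec=[0, 2, 0, 0]; VV[2]=max(VV[2],msg_vec) then VV[2][2]++ -> VV[2]=[0, 2, 3, 0]
Event 7: LOCAL 0: VV[0][0]++ -> VV[0]=[3, 0, 0, 0]
Event 3 stamp: [1, 0, 0, 0]
Event 5 stamp: [0, 1, 2, 0]
[1, 0, 0, 0] <= [0, 1, 2, 0]? False. Equal? False. Happens-before: False

Answer: no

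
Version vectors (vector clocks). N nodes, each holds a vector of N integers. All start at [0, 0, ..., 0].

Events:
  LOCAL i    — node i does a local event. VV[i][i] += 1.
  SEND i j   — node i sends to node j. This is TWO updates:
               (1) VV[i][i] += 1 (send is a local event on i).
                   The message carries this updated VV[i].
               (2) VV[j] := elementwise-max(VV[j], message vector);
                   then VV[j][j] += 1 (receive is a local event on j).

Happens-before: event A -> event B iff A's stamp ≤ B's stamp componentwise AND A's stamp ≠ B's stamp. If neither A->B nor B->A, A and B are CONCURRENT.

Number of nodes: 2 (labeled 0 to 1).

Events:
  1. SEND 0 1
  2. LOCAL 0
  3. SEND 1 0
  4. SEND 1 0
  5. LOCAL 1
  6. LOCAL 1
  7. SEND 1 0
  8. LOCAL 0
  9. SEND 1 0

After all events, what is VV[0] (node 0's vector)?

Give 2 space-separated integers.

Initial: VV[0]=[0, 0]
Initial: VV[1]=[0, 0]
Event 1: SEND 0->1: VV[0][0]++ -> VV[0]=[1, 0], msg_vec=[1, 0]; VV[1]=max(VV[1],msg_vec) then VV[1][1]++ -> VV[1]=[1, 1]
Event 2: LOCAL 0: VV[0][0]++ -> VV[0]=[2, 0]
Event 3: SEND 1->0: VV[1][1]++ -> VV[1]=[1, 2], msg_vec=[1, 2]; VV[0]=max(VV[0],msg_vec) then VV[0][0]++ -> VV[0]=[3, 2]
Event 4: SEND 1->0: VV[1][1]++ -> VV[1]=[1, 3], msg_vec=[1, 3]; VV[0]=max(VV[0],msg_vec) then VV[0][0]++ -> VV[0]=[4, 3]
Event 5: LOCAL 1: VV[1][1]++ -> VV[1]=[1, 4]
Event 6: LOCAL 1: VV[1][1]++ -> VV[1]=[1, 5]
Event 7: SEND 1->0: VV[1][1]++ -> VV[1]=[1, 6], msg_vec=[1, 6]; VV[0]=max(VV[0],msg_vec) then VV[0][0]++ -> VV[0]=[5, 6]
Event 8: LOCAL 0: VV[0][0]++ -> VV[0]=[6, 6]
Event 9: SEND 1->0: VV[1][1]++ -> VV[1]=[1, 7], msg_vec=[1, 7]; VV[0]=max(VV[0],msg_vec) then VV[0][0]++ -> VV[0]=[7, 7]
Final vectors: VV[0]=[7, 7]; VV[1]=[1, 7]

Answer: 7 7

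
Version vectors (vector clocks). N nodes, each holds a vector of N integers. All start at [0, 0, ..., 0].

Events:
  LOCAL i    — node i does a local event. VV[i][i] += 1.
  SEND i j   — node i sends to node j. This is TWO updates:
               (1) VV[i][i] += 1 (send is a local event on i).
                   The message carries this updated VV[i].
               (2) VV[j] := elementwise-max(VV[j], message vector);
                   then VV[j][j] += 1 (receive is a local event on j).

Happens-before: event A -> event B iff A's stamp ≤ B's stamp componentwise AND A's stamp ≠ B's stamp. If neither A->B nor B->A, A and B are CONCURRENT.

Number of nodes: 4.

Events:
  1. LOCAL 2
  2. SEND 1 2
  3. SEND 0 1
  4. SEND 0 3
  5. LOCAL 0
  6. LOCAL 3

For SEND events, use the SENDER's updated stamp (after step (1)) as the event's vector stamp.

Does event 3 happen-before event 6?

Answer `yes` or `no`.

Initial: VV[0]=[0, 0, 0, 0]
Initial: VV[1]=[0, 0, 0, 0]
Initial: VV[2]=[0, 0, 0, 0]
Initial: VV[3]=[0, 0, 0, 0]
Event 1: LOCAL 2: VV[2][2]++ -> VV[2]=[0, 0, 1, 0]
Event 2: SEND 1->2: VV[1][1]++ -> VV[1]=[0, 1, 0, 0], msg_vec=[0, 1, 0, 0]; VV[2]=max(VV[2],msg_vec) then VV[2][2]++ -> VV[2]=[0, 1, 2, 0]
Event 3: SEND 0->1: VV[0][0]++ -> VV[0]=[1, 0, 0, 0], msg_vec=[1, 0, 0, 0]; VV[1]=max(VV[1],msg_vec) then VV[1][1]++ -> VV[1]=[1, 2, 0, 0]
Event 4: SEND 0->3: VV[0][0]++ -> VV[0]=[2, 0, 0, 0], msg_vec=[2, 0, 0, 0]; VV[3]=max(VV[3],msg_vec) then VV[3][3]++ -> VV[3]=[2, 0, 0, 1]
Event 5: LOCAL 0: VV[0][0]++ -> VV[0]=[3, 0, 0, 0]
Event 6: LOCAL 3: VV[3][3]++ -> VV[3]=[2, 0, 0, 2]
Event 3 stamp: [1, 0, 0, 0]
Event 6 stamp: [2, 0, 0, 2]
[1, 0, 0, 0] <= [2, 0, 0, 2]? True. Equal? False. Happens-before: True

Answer: yes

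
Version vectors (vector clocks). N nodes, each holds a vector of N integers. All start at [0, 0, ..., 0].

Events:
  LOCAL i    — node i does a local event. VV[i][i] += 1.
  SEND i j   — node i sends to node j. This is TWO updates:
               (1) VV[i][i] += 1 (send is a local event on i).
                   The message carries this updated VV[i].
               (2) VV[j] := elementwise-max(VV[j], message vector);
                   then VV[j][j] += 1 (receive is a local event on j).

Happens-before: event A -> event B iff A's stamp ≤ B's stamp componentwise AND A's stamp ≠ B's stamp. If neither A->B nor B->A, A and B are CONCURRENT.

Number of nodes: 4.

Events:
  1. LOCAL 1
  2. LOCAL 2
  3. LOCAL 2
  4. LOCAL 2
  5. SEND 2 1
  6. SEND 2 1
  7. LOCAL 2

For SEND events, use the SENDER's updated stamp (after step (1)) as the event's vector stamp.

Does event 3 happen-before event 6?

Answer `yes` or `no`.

Answer: yes

Derivation:
Initial: VV[0]=[0, 0, 0, 0]
Initial: VV[1]=[0, 0, 0, 0]
Initial: VV[2]=[0, 0, 0, 0]
Initial: VV[3]=[0, 0, 0, 0]
Event 1: LOCAL 1: VV[1][1]++ -> VV[1]=[0, 1, 0, 0]
Event 2: LOCAL 2: VV[2][2]++ -> VV[2]=[0, 0, 1, 0]
Event 3: LOCAL 2: VV[2][2]++ -> VV[2]=[0, 0, 2, 0]
Event 4: LOCAL 2: VV[2][2]++ -> VV[2]=[0, 0, 3, 0]
Event 5: SEND 2->1: VV[2][2]++ -> VV[2]=[0, 0, 4, 0], msg_vec=[0, 0, 4, 0]; VV[1]=max(VV[1],msg_vec) then VV[1][1]++ -> VV[1]=[0, 2, 4, 0]
Event 6: SEND 2->1: VV[2][2]++ -> VV[2]=[0, 0, 5, 0], msg_vec=[0, 0, 5, 0]; VV[1]=max(VV[1],msg_vec) then VV[1][1]++ -> VV[1]=[0, 3, 5, 0]
Event 7: LOCAL 2: VV[2][2]++ -> VV[2]=[0, 0, 6, 0]
Event 3 stamp: [0, 0, 2, 0]
Event 6 stamp: [0, 0, 5, 0]
[0, 0, 2, 0] <= [0, 0, 5, 0]? True. Equal? False. Happens-before: True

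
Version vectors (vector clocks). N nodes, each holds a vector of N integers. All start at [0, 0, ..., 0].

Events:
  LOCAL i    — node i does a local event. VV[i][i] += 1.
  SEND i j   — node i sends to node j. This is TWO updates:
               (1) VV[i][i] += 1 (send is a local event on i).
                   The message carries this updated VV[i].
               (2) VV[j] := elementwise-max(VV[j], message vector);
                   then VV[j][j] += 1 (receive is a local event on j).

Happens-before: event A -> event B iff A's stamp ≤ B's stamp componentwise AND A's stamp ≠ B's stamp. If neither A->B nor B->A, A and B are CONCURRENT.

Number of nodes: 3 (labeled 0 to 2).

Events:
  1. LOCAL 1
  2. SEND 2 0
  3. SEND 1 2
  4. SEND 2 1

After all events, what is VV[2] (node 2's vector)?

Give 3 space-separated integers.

Initial: VV[0]=[0, 0, 0]
Initial: VV[1]=[0, 0, 0]
Initial: VV[2]=[0, 0, 0]
Event 1: LOCAL 1: VV[1][1]++ -> VV[1]=[0, 1, 0]
Event 2: SEND 2->0: VV[2][2]++ -> VV[2]=[0, 0, 1], msg_vec=[0, 0, 1]; VV[0]=max(VV[0],msg_vec) then VV[0][0]++ -> VV[0]=[1, 0, 1]
Event 3: SEND 1->2: VV[1][1]++ -> VV[1]=[0, 2, 0], msg_vec=[0, 2, 0]; VV[2]=max(VV[2],msg_vec) then VV[2][2]++ -> VV[2]=[0, 2, 2]
Event 4: SEND 2->1: VV[2][2]++ -> VV[2]=[0, 2, 3], msg_vec=[0, 2, 3]; VV[1]=max(VV[1],msg_vec) then VV[1][1]++ -> VV[1]=[0, 3, 3]
Final vectors: VV[0]=[1, 0, 1]; VV[1]=[0, 3, 3]; VV[2]=[0, 2, 3]

Answer: 0 2 3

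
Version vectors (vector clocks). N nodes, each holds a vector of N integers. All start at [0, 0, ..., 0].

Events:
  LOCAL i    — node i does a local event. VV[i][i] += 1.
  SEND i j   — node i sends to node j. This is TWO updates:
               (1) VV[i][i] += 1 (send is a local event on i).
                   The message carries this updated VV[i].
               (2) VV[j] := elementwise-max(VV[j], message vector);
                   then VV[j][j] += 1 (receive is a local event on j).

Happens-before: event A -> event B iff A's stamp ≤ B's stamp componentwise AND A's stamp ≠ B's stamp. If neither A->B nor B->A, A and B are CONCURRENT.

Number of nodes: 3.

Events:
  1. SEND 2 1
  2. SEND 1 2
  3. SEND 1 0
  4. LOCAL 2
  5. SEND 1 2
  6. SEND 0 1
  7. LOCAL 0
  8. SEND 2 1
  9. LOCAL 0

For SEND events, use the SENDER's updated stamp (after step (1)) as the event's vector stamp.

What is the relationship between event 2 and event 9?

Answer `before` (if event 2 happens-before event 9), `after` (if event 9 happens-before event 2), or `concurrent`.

Initial: VV[0]=[0, 0, 0]
Initial: VV[1]=[0, 0, 0]
Initial: VV[2]=[0, 0, 0]
Event 1: SEND 2->1: VV[2][2]++ -> VV[2]=[0, 0, 1], msg_vec=[0, 0, 1]; VV[1]=max(VV[1],msg_vec) then VV[1][1]++ -> VV[1]=[0, 1, 1]
Event 2: SEND 1->2: VV[1][1]++ -> VV[1]=[0, 2, 1], msg_vec=[0, 2, 1]; VV[2]=max(VV[2],msg_vec) then VV[2][2]++ -> VV[2]=[0, 2, 2]
Event 3: SEND 1->0: VV[1][1]++ -> VV[1]=[0, 3, 1], msg_vec=[0, 3, 1]; VV[0]=max(VV[0],msg_vec) then VV[0][0]++ -> VV[0]=[1, 3, 1]
Event 4: LOCAL 2: VV[2][2]++ -> VV[2]=[0, 2, 3]
Event 5: SEND 1->2: VV[1][1]++ -> VV[1]=[0, 4, 1], msg_vec=[0, 4, 1]; VV[2]=max(VV[2],msg_vec) then VV[2][2]++ -> VV[2]=[0, 4, 4]
Event 6: SEND 0->1: VV[0][0]++ -> VV[0]=[2, 3, 1], msg_vec=[2, 3, 1]; VV[1]=max(VV[1],msg_vec) then VV[1][1]++ -> VV[1]=[2, 5, 1]
Event 7: LOCAL 0: VV[0][0]++ -> VV[0]=[3, 3, 1]
Event 8: SEND 2->1: VV[2][2]++ -> VV[2]=[0, 4, 5], msg_vec=[0, 4, 5]; VV[1]=max(VV[1],msg_vec) then VV[1][1]++ -> VV[1]=[2, 6, 5]
Event 9: LOCAL 0: VV[0][0]++ -> VV[0]=[4, 3, 1]
Event 2 stamp: [0, 2, 1]
Event 9 stamp: [4, 3, 1]
[0, 2, 1] <= [4, 3, 1]? True
[4, 3, 1] <= [0, 2, 1]? False
Relation: before

Answer: before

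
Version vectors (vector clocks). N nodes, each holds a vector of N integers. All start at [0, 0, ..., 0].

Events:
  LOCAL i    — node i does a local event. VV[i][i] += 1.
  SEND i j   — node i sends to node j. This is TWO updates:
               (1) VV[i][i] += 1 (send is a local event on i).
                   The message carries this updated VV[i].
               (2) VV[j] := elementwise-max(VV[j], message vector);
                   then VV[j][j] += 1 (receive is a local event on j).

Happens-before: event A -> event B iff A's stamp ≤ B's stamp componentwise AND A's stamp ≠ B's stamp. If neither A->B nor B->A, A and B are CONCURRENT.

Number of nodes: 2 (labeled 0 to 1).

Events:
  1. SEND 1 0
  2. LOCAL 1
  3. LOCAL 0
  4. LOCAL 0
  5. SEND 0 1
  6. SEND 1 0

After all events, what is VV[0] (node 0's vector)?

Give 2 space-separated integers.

Answer: 5 4

Derivation:
Initial: VV[0]=[0, 0]
Initial: VV[1]=[0, 0]
Event 1: SEND 1->0: VV[1][1]++ -> VV[1]=[0, 1], msg_vec=[0, 1]; VV[0]=max(VV[0],msg_vec) then VV[0][0]++ -> VV[0]=[1, 1]
Event 2: LOCAL 1: VV[1][1]++ -> VV[1]=[0, 2]
Event 3: LOCAL 0: VV[0][0]++ -> VV[0]=[2, 1]
Event 4: LOCAL 0: VV[0][0]++ -> VV[0]=[3, 1]
Event 5: SEND 0->1: VV[0][0]++ -> VV[0]=[4, 1], msg_vec=[4, 1]; VV[1]=max(VV[1],msg_vec) then VV[1][1]++ -> VV[1]=[4, 3]
Event 6: SEND 1->0: VV[1][1]++ -> VV[1]=[4, 4], msg_vec=[4, 4]; VV[0]=max(VV[0],msg_vec) then VV[0][0]++ -> VV[0]=[5, 4]
Final vectors: VV[0]=[5, 4]; VV[1]=[4, 4]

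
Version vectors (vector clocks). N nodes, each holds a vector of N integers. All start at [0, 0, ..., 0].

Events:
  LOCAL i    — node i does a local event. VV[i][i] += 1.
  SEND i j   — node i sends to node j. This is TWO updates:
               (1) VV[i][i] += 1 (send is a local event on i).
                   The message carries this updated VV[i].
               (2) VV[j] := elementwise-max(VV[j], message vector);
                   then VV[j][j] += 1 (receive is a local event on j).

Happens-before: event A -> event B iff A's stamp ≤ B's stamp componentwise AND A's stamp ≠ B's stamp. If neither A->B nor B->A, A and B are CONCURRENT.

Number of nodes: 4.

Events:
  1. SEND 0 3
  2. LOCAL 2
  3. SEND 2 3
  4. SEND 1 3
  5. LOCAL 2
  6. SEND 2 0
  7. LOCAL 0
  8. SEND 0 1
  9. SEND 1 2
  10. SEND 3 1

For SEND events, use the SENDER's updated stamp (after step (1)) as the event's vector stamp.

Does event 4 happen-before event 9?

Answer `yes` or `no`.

Answer: yes

Derivation:
Initial: VV[0]=[0, 0, 0, 0]
Initial: VV[1]=[0, 0, 0, 0]
Initial: VV[2]=[0, 0, 0, 0]
Initial: VV[3]=[0, 0, 0, 0]
Event 1: SEND 0->3: VV[0][0]++ -> VV[0]=[1, 0, 0, 0], msg_vec=[1, 0, 0, 0]; VV[3]=max(VV[3],msg_vec) then VV[3][3]++ -> VV[3]=[1, 0, 0, 1]
Event 2: LOCAL 2: VV[2][2]++ -> VV[2]=[0, 0, 1, 0]
Event 3: SEND 2->3: VV[2][2]++ -> VV[2]=[0, 0, 2, 0], msg_vec=[0, 0, 2, 0]; VV[3]=max(VV[3],msg_vec) then VV[3][3]++ -> VV[3]=[1, 0, 2, 2]
Event 4: SEND 1->3: VV[1][1]++ -> VV[1]=[0, 1, 0, 0], msg_vec=[0, 1, 0, 0]; VV[3]=max(VV[3],msg_vec) then VV[3][3]++ -> VV[3]=[1, 1, 2, 3]
Event 5: LOCAL 2: VV[2][2]++ -> VV[2]=[0, 0, 3, 0]
Event 6: SEND 2->0: VV[2][2]++ -> VV[2]=[0, 0, 4, 0], msg_vec=[0, 0, 4, 0]; VV[0]=max(VV[0],msg_vec) then VV[0][0]++ -> VV[0]=[2, 0, 4, 0]
Event 7: LOCAL 0: VV[0][0]++ -> VV[0]=[3, 0, 4, 0]
Event 8: SEND 0->1: VV[0][0]++ -> VV[0]=[4, 0, 4, 0], msg_vec=[4, 0, 4, 0]; VV[1]=max(VV[1],msg_vec) then VV[1][1]++ -> VV[1]=[4, 2, 4, 0]
Event 9: SEND 1->2: VV[1][1]++ -> VV[1]=[4, 3, 4, 0], msg_vec=[4, 3, 4, 0]; VV[2]=max(VV[2],msg_vec) then VV[2][2]++ -> VV[2]=[4, 3, 5, 0]
Event 10: SEND 3->1: VV[3][3]++ -> VV[3]=[1, 1, 2, 4], msg_vec=[1, 1, 2, 4]; VV[1]=max(VV[1],msg_vec) then VV[1][1]++ -> VV[1]=[4, 4, 4, 4]
Event 4 stamp: [0, 1, 0, 0]
Event 9 stamp: [4, 3, 4, 0]
[0, 1, 0, 0] <= [4, 3, 4, 0]? True. Equal? False. Happens-before: True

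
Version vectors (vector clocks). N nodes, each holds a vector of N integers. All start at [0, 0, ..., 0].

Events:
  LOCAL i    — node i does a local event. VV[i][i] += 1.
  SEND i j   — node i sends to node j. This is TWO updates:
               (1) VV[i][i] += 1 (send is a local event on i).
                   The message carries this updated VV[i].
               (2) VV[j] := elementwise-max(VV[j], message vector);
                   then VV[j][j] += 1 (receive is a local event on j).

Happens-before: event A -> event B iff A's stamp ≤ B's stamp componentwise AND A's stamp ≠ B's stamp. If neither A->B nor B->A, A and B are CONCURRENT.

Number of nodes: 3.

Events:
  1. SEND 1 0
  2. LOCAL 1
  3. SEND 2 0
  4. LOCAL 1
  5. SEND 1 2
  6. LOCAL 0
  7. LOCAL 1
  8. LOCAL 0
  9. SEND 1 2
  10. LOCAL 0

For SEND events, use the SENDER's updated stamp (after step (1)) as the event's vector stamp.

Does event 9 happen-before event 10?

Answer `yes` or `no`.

Answer: no

Derivation:
Initial: VV[0]=[0, 0, 0]
Initial: VV[1]=[0, 0, 0]
Initial: VV[2]=[0, 0, 0]
Event 1: SEND 1->0: VV[1][1]++ -> VV[1]=[0, 1, 0], msg_vec=[0, 1, 0]; VV[0]=max(VV[0],msg_vec) then VV[0][0]++ -> VV[0]=[1, 1, 0]
Event 2: LOCAL 1: VV[1][1]++ -> VV[1]=[0, 2, 0]
Event 3: SEND 2->0: VV[2][2]++ -> VV[2]=[0, 0, 1], msg_vec=[0, 0, 1]; VV[0]=max(VV[0],msg_vec) then VV[0][0]++ -> VV[0]=[2, 1, 1]
Event 4: LOCAL 1: VV[1][1]++ -> VV[1]=[0, 3, 0]
Event 5: SEND 1->2: VV[1][1]++ -> VV[1]=[0, 4, 0], msg_vec=[0, 4, 0]; VV[2]=max(VV[2],msg_vec) then VV[2][2]++ -> VV[2]=[0, 4, 2]
Event 6: LOCAL 0: VV[0][0]++ -> VV[0]=[3, 1, 1]
Event 7: LOCAL 1: VV[1][1]++ -> VV[1]=[0, 5, 0]
Event 8: LOCAL 0: VV[0][0]++ -> VV[0]=[4, 1, 1]
Event 9: SEND 1->2: VV[1][1]++ -> VV[1]=[0, 6, 0], msg_vec=[0, 6, 0]; VV[2]=max(VV[2],msg_vec) then VV[2][2]++ -> VV[2]=[0, 6, 3]
Event 10: LOCAL 0: VV[0][0]++ -> VV[0]=[5, 1, 1]
Event 9 stamp: [0, 6, 0]
Event 10 stamp: [5, 1, 1]
[0, 6, 0] <= [5, 1, 1]? False. Equal? False. Happens-before: False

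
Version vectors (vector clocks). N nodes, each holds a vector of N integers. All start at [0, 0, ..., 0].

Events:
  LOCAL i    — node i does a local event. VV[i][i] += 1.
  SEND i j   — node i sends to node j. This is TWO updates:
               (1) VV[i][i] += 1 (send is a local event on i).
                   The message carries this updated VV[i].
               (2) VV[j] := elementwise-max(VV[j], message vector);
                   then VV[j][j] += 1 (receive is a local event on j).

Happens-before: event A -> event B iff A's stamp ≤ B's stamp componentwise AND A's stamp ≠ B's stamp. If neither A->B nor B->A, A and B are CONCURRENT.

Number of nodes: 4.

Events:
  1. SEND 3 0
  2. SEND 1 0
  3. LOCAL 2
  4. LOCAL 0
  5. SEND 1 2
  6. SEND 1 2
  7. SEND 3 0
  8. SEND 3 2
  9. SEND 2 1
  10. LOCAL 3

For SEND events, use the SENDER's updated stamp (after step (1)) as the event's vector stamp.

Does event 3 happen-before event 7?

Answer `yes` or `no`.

Answer: no

Derivation:
Initial: VV[0]=[0, 0, 0, 0]
Initial: VV[1]=[0, 0, 0, 0]
Initial: VV[2]=[0, 0, 0, 0]
Initial: VV[3]=[0, 0, 0, 0]
Event 1: SEND 3->0: VV[3][3]++ -> VV[3]=[0, 0, 0, 1], msg_vec=[0, 0, 0, 1]; VV[0]=max(VV[0],msg_vec) then VV[0][0]++ -> VV[0]=[1, 0, 0, 1]
Event 2: SEND 1->0: VV[1][1]++ -> VV[1]=[0, 1, 0, 0], msg_vec=[0, 1, 0, 0]; VV[0]=max(VV[0],msg_vec) then VV[0][0]++ -> VV[0]=[2, 1, 0, 1]
Event 3: LOCAL 2: VV[2][2]++ -> VV[2]=[0, 0, 1, 0]
Event 4: LOCAL 0: VV[0][0]++ -> VV[0]=[3, 1, 0, 1]
Event 5: SEND 1->2: VV[1][1]++ -> VV[1]=[0, 2, 0, 0], msg_vec=[0, 2, 0, 0]; VV[2]=max(VV[2],msg_vec) then VV[2][2]++ -> VV[2]=[0, 2, 2, 0]
Event 6: SEND 1->2: VV[1][1]++ -> VV[1]=[0, 3, 0, 0], msg_vec=[0, 3, 0, 0]; VV[2]=max(VV[2],msg_vec) then VV[2][2]++ -> VV[2]=[0, 3, 3, 0]
Event 7: SEND 3->0: VV[3][3]++ -> VV[3]=[0, 0, 0, 2], msg_vec=[0, 0, 0, 2]; VV[0]=max(VV[0],msg_vec) then VV[0][0]++ -> VV[0]=[4, 1, 0, 2]
Event 8: SEND 3->2: VV[3][3]++ -> VV[3]=[0, 0, 0, 3], msg_vec=[0, 0, 0, 3]; VV[2]=max(VV[2],msg_vec) then VV[2][2]++ -> VV[2]=[0, 3, 4, 3]
Event 9: SEND 2->1: VV[2][2]++ -> VV[2]=[0, 3, 5, 3], msg_vec=[0, 3, 5, 3]; VV[1]=max(VV[1],msg_vec) then VV[1][1]++ -> VV[1]=[0, 4, 5, 3]
Event 10: LOCAL 3: VV[3][3]++ -> VV[3]=[0, 0, 0, 4]
Event 3 stamp: [0, 0, 1, 0]
Event 7 stamp: [0, 0, 0, 2]
[0, 0, 1, 0] <= [0, 0, 0, 2]? False. Equal? False. Happens-before: False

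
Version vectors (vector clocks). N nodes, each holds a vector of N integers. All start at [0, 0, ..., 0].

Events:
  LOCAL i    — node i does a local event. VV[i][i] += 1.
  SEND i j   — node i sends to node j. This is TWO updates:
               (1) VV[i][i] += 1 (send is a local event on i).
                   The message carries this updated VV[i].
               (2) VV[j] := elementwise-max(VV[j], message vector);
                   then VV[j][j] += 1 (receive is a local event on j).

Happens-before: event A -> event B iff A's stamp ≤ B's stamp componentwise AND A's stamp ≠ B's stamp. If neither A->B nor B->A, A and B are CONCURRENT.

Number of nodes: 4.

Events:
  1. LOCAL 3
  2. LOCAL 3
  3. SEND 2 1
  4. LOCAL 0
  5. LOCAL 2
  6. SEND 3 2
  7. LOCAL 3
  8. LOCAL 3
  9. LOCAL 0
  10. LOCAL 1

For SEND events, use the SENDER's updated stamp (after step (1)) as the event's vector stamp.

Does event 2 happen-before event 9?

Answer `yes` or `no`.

Initial: VV[0]=[0, 0, 0, 0]
Initial: VV[1]=[0, 0, 0, 0]
Initial: VV[2]=[0, 0, 0, 0]
Initial: VV[3]=[0, 0, 0, 0]
Event 1: LOCAL 3: VV[3][3]++ -> VV[3]=[0, 0, 0, 1]
Event 2: LOCAL 3: VV[3][3]++ -> VV[3]=[0, 0, 0, 2]
Event 3: SEND 2->1: VV[2][2]++ -> VV[2]=[0, 0, 1, 0], msg_vec=[0, 0, 1, 0]; VV[1]=max(VV[1],msg_vec) then VV[1][1]++ -> VV[1]=[0, 1, 1, 0]
Event 4: LOCAL 0: VV[0][0]++ -> VV[0]=[1, 0, 0, 0]
Event 5: LOCAL 2: VV[2][2]++ -> VV[2]=[0, 0, 2, 0]
Event 6: SEND 3->2: VV[3][3]++ -> VV[3]=[0, 0, 0, 3], msg_vec=[0, 0, 0, 3]; VV[2]=max(VV[2],msg_vec) then VV[2][2]++ -> VV[2]=[0, 0, 3, 3]
Event 7: LOCAL 3: VV[3][3]++ -> VV[3]=[0, 0, 0, 4]
Event 8: LOCAL 3: VV[3][3]++ -> VV[3]=[0, 0, 0, 5]
Event 9: LOCAL 0: VV[0][0]++ -> VV[0]=[2, 0, 0, 0]
Event 10: LOCAL 1: VV[1][1]++ -> VV[1]=[0, 2, 1, 0]
Event 2 stamp: [0, 0, 0, 2]
Event 9 stamp: [2, 0, 0, 0]
[0, 0, 0, 2] <= [2, 0, 0, 0]? False. Equal? False. Happens-before: False

Answer: no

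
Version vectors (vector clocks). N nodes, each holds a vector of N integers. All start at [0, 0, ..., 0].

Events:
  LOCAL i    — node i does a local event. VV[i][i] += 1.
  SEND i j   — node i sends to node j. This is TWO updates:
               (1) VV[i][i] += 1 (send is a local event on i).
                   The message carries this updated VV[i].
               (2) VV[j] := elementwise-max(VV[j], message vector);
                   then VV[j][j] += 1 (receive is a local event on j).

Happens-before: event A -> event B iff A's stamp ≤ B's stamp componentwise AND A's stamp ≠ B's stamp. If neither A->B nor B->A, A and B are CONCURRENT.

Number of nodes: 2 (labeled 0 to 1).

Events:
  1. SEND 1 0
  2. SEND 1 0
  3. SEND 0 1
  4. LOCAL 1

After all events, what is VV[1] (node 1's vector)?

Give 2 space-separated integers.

Initial: VV[0]=[0, 0]
Initial: VV[1]=[0, 0]
Event 1: SEND 1->0: VV[1][1]++ -> VV[1]=[0, 1], msg_vec=[0, 1]; VV[0]=max(VV[0],msg_vec) then VV[0][0]++ -> VV[0]=[1, 1]
Event 2: SEND 1->0: VV[1][1]++ -> VV[1]=[0, 2], msg_vec=[0, 2]; VV[0]=max(VV[0],msg_vec) then VV[0][0]++ -> VV[0]=[2, 2]
Event 3: SEND 0->1: VV[0][0]++ -> VV[0]=[3, 2], msg_vec=[3, 2]; VV[1]=max(VV[1],msg_vec) then VV[1][1]++ -> VV[1]=[3, 3]
Event 4: LOCAL 1: VV[1][1]++ -> VV[1]=[3, 4]
Final vectors: VV[0]=[3, 2]; VV[1]=[3, 4]

Answer: 3 4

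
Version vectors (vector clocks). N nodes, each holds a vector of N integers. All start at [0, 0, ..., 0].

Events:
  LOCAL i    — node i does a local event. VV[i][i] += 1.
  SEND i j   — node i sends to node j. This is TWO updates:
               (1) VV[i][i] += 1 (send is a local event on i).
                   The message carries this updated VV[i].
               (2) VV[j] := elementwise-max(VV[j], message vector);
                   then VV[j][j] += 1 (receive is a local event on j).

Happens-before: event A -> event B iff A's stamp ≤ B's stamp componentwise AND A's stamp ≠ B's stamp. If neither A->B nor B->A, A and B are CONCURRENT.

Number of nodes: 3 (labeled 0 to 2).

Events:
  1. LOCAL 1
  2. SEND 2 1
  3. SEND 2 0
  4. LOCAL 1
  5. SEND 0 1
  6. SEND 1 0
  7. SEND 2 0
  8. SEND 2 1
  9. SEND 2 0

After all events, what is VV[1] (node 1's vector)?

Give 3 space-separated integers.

Answer: 2 6 4

Derivation:
Initial: VV[0]=[0, 0, 0]
Initial: VV[1]=[0, 0, 0]
Initial: VV[2]=[0, 0, 0]
Event 1: LOCAL 1: VV[1][1]++ -> VV[1]=[0, 1, 0]
Event 2: SEND 2->1: VV[2][2]++ -> VV[2]=[0, 0, 1], msg_vec=[0, 0, 1]; VV[1]=max(VV[1],msg_vec) then VV[1][1]++ -> VV[1]=[0, 2, 1]
Event 3: SEND 2->0: VV[2][2]++ -> VV[2]=[0, 0, 2], msg_vec=[0, 0, 2]; VV[0]=max(VV[0],msg_vec) then VV[0][0]++ -> VV[0]=[1, 0, 2]
Event 4: LOCAL 1: VV[1][1]++ -> VV[1]=[0, 3, 1]
Event 5: SEND 0->1: VV[0][0]++ -> VV[0]=[2, 0, 2], msg_vec=[2, 0, 2]; VV[1]=max(VV[1],msg_vec) then VV[1][1]++ -> VV[1]=[2, 4, 2]
Event 6: SEND 1->0: VV[1][1]++ -> VV[1]=[2, 5, 2], msg_vec=[2, 5, 2]; VV[0]=max(VV[0],msg_vec) then VV[0][0]++ -> VV[0]=[3, 5, 2]
Event 7: SEND 2->0: VV[2][2]++ -> VV[2]=[0, 0, 3], msg_vec=[0, 0, 3]; VV[0]=max(VV[0],msg_vec) then VV[0][0]++ -> VV[0]=[4, 5, 3]
Event 8: SEND 2->1: VV[2][2]++ -> VV[2]=[0, 0, 4], msg_vec=[0, 0, 4]; VV[1]=max(VV[1],msg_vec) then VV[1][1]++ -> VV[1]=[2, 6, 4]
Event 9: SEND 2->0: VV[2][2]++ -> VV[2]=[0, 0, 5], msg_vec=[0, 0, 5]; VV[0]=max(VV[0],msg_vec) then VV[0][0]++ -> VV[0]=[5, 5, 5]
Final vectors: VV[0]=[5, 5, 5]; VV[1]=[2, 6, 4]; VV[2]=[0, 0, 5]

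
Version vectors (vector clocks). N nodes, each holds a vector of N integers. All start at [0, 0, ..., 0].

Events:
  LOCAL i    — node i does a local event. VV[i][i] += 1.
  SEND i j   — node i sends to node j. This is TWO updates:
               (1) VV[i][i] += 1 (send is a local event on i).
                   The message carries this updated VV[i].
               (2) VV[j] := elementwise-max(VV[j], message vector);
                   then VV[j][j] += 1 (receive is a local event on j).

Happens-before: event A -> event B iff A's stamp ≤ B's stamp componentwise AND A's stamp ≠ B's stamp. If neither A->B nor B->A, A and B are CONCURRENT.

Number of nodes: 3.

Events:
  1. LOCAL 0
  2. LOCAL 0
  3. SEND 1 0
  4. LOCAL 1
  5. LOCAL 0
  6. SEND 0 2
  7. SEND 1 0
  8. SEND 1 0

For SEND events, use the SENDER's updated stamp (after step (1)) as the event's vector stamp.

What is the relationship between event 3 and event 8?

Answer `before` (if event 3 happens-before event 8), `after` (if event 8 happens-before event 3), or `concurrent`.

Answer: before

Derivation:
Initial: VV[0]=[0, 0, 0]
Initial: VV[1]=[0, 0, 0]
Initial: VV[2]=[0, 0, 0]
Event 1: LOCAL 0: VV[0][0]++ -> VV[0]=[1, 0, 0]
Event 2: LOCAL 0: VV[0][0]++ -> VV[0]=[2, 0, 0]
Event 3: SEND 1->0: VV[1][1]++ -> VV[1]=[0, 1, 0], msg_vec=[0, 1, 0]; VV[0]=max(VV[0],msg_vec) then VV[0][0]++ -> VV[0]=[3, 1, 0]
Event 4: LOCAL 1: VV[1][1]++ -> VV[1]=[0, 2, 0]
Event 5: LOCAL 0: VV[0][0]++ -> VV[0]=[4, 1, 0]
Event 6: SEND 0->2: VV[0][0]++ -> VV[0]=[5, 1, 0], msg_vec=[5, 1, 0]; VV[2]=max(VV[2],msg_vec) then VV[2][2]++ -> VV[2]=[5, 1, 1]
Event 7: SEND 1->0: VV[1][1]++ -> VV[1]=[0, 3, 0], msg_vec=[0, 3, 0]; VV[0]=max(VV[0],msg_vec) then VV[0][0]++ -> VV[0]=[6, 3, 0]
Event 8: SEND 1->0: VV[1][1]++ -> VV[1]=[0, 4, 0], msg_vec=[0, 4, 0]; VV[0]=max(VV[0],msg_vec) then VV[0][0]++ -> VV[0]=[7, 4, 0]
Event 3 stamp: [0, 1, 0]
Event 8 stamp: [0, 4, 0]
[0, 1, 0] <= [0, 4, 0]? True
[0, 4, 0] <= [0, 1, 0]? False
Relation: before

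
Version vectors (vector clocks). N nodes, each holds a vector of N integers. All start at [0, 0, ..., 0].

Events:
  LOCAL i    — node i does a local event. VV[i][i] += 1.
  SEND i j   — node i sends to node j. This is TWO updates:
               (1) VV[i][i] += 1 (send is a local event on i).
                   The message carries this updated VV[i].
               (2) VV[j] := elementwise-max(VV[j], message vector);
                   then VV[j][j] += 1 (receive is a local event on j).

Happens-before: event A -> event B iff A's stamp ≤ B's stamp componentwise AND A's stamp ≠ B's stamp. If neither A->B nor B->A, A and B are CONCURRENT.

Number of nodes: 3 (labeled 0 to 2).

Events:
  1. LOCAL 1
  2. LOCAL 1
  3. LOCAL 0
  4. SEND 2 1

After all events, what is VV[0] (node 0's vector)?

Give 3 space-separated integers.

Initial: VV[0]=[0, 0, 0]
Initial: VV[1]=[0, 0, 0]
Initial: VV[2]=[0, 0, 0]
Event 1: LOCAL 1: VV[1][1]++ -> VV[1]=[0, 1, 0]
Event 2: LOCAL 1: VV[1][1]++ -> VV[1]=[0, 2, 0]
Event 3: LOCAL 0: VV[0][0]++ -> VV[0]=[1, 0, 0]
Event 4: SEND 2->1: VV[2][2]++ -> VV[2]=[0, 0, 1], msg_vec=[0, 0, 1]; VV[1]=max(VV[1],msg_vec) then VV[1][1]++ -> VV[1]=[0, 3, 1]
Final vectors: VV[0]=[1, 0, 0]; VV[1]=[0, 3, 1]; VV[2]=[0, 0, 1]

Answer: 1 0 0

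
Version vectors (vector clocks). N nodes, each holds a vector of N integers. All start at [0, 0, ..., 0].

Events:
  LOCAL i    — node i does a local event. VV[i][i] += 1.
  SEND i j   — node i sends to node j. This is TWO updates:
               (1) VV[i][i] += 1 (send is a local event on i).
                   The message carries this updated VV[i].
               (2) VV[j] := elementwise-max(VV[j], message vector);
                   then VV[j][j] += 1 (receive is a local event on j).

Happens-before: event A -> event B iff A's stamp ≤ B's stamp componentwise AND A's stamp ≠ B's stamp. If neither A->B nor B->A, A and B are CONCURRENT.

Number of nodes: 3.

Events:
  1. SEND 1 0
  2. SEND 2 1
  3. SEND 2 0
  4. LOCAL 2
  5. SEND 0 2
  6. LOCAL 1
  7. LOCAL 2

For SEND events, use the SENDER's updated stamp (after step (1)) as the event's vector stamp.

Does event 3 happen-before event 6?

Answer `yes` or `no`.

Initial: VV[0]=[0, 0, 0]
Initial: VV[1]=[0, 0, 0]
Initial: VV[2]=[0, 0, 0]
Event 1: SEND 1->0: VV[1][1]++ -> VV[1]=[0, 1, 0], msg_vec=[0, 1, 0]; VV[0]=max(VV[0],msg_vec) then VV[0][0]++ -> VV[0]=[1, 1, 0]
Event 2: SEND 2->1: VV[2][2]++ -> VV[2]=[0, 0, 1], msg_vec=[0, 0, 1]; VV[1]=max(VV[1],msg_vec) then VV[1][1]++ -> VV[1]=[0, 2, 1]
Event 3: SEND 2->0: VV[2][2]++ -> VV[2]=[0, 0, 2], msg_vec=[0, 0, 2]; VV[0]=max(VV[0],msg_vec) then VV[0][0]++ -> VV[0]=[2, 1, 2]
Event 4: LOCAL 2: VV[2][2]++ -> VV[2]=[0, 0, 3]
Event 5: SEND 0->2: VV[0][0]++ -> VV[0]=[3, 1, 2], msg_vec=[3, 1, 2]; VV[2]=max(VV[2],msg_vec) then VV[2][2]++ -> VV[2]=[3, 1, 4]
Event 6: LOCAL 1: VV[1][1]++ -> VV[1]=[0, 3, 1]
Event 7: LOCAL 2: VV[2][2]++ -> VV[2]=[3, 1, 5]
Event 3 stamp: [0, 0, 2]
Event 6 stamp: [0, 3, 1]
[0, 0, 2] <= [0, 3, 1]? False. Equal? False. Happens-before: False

Answer: no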